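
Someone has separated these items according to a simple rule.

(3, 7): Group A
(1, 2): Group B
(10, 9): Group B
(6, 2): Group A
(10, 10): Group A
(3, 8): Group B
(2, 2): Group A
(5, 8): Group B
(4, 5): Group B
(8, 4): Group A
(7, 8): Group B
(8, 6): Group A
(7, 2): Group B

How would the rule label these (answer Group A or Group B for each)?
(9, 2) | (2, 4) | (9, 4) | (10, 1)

The common property of the 'Group A' items is: sum is even. No 'Group B' item has it.
(9, 2) → 9+2 = 11 → Group B.
(2, 4) → 2+4 = 6 → Group A.
(9, 4) → 9+4 = 13 → Group B.
(10, 1) → 10+1 = 11 → Group B.

Group B, Group A, Group B, Group B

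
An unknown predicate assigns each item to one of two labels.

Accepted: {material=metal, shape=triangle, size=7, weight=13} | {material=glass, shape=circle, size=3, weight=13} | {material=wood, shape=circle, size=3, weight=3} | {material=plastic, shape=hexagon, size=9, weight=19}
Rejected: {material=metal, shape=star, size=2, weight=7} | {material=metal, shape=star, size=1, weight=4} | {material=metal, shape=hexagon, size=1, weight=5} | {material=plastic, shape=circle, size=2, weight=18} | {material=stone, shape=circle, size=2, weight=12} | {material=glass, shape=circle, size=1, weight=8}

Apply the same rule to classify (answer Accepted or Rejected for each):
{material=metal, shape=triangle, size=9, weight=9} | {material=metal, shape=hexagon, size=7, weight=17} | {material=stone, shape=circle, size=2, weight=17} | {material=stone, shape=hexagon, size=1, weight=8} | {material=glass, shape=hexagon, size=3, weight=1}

Accepted, Accepted, Rejected, Rejected, Accepted

The pattern is that an item is 'Accepted' exactly when: size ≥ 3.
Accepted: {material=metal, shape=triangle, size=9, weight=9}, since size = 9. Accepted: {material=metal, shape=hexagon, size=7, weight=17}, since size = 7. Rejected: {material=stone, shape=circle, size=2, weight=17}, since size = 2. Rejected: {material=stone, shape=hexagon, size=1, weight=8}, since size = 1. Accepted: {material=glass, shape=hexagon, size=3, weight=1}, since size = 3.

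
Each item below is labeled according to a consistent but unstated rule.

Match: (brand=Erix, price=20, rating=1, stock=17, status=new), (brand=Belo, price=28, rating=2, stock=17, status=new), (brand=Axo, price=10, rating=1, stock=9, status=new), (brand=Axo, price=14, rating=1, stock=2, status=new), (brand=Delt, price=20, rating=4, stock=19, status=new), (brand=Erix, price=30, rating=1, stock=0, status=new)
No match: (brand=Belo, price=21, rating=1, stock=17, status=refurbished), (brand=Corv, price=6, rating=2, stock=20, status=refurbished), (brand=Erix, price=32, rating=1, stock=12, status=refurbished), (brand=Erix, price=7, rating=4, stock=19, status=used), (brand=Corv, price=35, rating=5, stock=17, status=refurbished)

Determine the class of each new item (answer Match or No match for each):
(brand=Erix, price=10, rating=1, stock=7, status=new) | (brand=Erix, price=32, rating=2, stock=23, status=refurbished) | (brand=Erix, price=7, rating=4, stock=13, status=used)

'Match' ⟺ status is new.
(brand=Erix, price=10, rating=1, stock=7, status=new): Match (status is new).
(brand=Erix, price=32, rating=2, stock=23, status=refurbished): No match (status is refurbished).
(brand=Erix, price=7, rating=4, stock=13, status=used): No match (status is used).

Match, No match, No match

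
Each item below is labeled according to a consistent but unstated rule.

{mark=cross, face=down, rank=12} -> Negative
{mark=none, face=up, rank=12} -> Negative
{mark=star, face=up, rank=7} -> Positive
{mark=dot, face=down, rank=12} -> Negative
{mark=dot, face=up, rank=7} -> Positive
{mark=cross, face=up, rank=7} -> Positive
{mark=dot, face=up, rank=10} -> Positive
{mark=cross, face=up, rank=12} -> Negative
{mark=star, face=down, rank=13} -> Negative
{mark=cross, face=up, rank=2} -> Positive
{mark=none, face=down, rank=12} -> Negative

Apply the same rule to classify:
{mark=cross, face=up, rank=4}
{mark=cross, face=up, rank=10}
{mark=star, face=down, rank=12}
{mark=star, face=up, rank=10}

The pattern is that an item is 'Positive' exactly when: rank ≤ 10.
{mark=cross, face=up, rank=4} — rank = 4, hence Positive.
{mark=cross, face=up, rank=10} — rank = 10, hence Positive.
{mark=star, face=down, rank=12} — rank = 12, hence Negative.
{mark=star, face=up, rank=10} — rank = 10, hence Positive.

Positive, Positive, Negative, Positive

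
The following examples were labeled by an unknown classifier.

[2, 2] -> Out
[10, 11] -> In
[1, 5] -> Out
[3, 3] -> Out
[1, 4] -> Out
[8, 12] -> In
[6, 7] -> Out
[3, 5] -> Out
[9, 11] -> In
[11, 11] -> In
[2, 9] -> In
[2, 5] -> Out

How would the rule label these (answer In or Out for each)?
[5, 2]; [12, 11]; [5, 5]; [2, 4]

The classifier is using: second ≥ 8.
[5, 2] → second 2 → Out.
[12, 11] → second 11 → In.
[5, 5] → second 5 → Out.
[2, 4] → second 4 → Out.

Out, In, Out, Out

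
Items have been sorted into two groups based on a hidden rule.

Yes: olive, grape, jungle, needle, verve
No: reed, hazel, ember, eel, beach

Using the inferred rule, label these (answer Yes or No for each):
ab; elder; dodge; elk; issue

Every 'Yes' example satisfies: ends with 'e'. None of the 'No' examples do.
No: ab, since ends with 'b'.
No: elder, since ends with 'r'.
Yes: dodge, since ends with 'e'.
No: elk, since ends with 'k'.
Yes: issue, since ends with 'e'.

No, No, Yes, No, Yes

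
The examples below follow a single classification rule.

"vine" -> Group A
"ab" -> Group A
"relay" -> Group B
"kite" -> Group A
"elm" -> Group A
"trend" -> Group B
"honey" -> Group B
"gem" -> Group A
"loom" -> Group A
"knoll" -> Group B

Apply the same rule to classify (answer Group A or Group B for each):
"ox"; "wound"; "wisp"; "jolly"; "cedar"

Group A, Group B, Group A, Group B, Group B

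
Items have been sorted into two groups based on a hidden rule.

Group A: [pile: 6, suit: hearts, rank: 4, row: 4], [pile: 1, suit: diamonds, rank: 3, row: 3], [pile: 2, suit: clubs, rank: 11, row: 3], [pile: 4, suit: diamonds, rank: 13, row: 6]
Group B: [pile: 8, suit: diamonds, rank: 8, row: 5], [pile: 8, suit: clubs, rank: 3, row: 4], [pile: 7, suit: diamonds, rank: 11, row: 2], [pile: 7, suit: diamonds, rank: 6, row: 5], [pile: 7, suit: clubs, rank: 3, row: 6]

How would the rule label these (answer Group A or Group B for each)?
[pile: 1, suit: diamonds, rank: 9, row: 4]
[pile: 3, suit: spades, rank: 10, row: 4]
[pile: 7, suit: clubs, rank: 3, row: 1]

Group A, Group A, Group B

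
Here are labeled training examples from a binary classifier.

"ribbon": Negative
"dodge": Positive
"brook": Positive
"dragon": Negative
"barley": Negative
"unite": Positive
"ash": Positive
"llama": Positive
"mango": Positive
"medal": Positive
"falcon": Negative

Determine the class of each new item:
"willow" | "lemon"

Rule: odd length. This holds for each 'Positive' example and fails for each 'Negative' one.
"willow": length 6 — does not fit, so Negative.
"lemon": length 5 — satisfies this, so Positive.

Negative, Positive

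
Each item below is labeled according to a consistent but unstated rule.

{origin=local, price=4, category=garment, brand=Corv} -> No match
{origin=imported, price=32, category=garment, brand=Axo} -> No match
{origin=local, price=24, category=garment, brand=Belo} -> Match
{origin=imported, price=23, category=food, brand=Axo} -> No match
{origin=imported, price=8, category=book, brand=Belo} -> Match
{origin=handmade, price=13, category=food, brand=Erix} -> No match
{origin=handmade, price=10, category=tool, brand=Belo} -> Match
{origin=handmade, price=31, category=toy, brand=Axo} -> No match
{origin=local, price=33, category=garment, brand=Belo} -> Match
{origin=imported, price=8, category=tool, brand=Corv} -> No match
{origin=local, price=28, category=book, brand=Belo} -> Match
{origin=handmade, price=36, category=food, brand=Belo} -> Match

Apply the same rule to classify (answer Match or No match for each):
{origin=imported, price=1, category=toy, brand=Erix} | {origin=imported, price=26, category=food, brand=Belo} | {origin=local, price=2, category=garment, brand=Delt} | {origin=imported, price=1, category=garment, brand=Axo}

The distinguishing property — brand is Belo — holds for all the 'Match' cases and none of the 'No match' cases.
{origin=imported, price=1, category=toy, brand=Erix} — brand is Erix, hence No match. {origin=imported, price=26, category=food, brand=Belo} — brand is Belo, hence Match. {origin=local, price=2, category=garment, brand=Delt} — brand is Delt, hence No match. {origin=imported, price=1, category=garment, brand=Axo} — brand is Axo, hence No match.

No match, Match, No match, No match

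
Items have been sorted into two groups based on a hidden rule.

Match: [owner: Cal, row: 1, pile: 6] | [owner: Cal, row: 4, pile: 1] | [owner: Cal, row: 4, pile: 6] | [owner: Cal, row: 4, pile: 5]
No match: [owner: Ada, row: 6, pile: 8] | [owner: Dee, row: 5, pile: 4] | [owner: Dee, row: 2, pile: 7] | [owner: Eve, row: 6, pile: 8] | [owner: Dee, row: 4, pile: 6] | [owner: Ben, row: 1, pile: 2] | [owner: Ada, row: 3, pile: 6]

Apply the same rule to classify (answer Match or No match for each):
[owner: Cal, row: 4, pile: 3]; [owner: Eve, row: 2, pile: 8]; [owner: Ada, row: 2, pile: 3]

Match, No match, No match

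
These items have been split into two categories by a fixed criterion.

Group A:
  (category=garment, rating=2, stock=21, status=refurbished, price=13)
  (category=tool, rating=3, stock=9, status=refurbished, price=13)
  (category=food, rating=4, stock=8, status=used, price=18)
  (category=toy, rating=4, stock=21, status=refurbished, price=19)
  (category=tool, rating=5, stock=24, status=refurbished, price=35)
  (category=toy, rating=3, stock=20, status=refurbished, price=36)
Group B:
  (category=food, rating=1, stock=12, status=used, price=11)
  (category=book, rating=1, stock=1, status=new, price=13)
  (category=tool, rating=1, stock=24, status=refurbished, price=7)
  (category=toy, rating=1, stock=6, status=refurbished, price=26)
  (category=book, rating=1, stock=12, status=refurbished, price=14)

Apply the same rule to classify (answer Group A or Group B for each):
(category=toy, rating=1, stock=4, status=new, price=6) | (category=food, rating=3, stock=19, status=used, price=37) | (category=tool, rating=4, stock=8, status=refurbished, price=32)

Group B, Group A, Group A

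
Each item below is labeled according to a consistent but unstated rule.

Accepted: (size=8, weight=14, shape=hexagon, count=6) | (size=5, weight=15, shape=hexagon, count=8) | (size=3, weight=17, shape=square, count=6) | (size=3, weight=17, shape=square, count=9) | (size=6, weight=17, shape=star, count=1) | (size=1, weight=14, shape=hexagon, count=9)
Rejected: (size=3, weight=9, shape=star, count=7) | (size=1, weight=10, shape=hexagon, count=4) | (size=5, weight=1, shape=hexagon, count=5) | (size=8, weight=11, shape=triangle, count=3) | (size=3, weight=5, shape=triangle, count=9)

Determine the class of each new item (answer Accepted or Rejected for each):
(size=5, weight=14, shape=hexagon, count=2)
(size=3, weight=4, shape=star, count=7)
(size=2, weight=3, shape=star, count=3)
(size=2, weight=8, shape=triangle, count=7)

Accepted, Rejected, Rejected, Rejected

'Accepted' ⟺ weight ≥ 14.
(size=5, weight=14, shape=hexagon, count=2): weight = 14 — has this property, so Accepted.
(size=3, weight=4, shape=star, count=7): weight = 4 — does not satisfy this, so Rejected.
(size=2, weight=3, shape=star, count=3): weight = 3 — does not satisfy this, so Rejected.
(size=2, weight=8, shape=triangle, count=7): weight = 8 — does not satisfy this, so Rejected.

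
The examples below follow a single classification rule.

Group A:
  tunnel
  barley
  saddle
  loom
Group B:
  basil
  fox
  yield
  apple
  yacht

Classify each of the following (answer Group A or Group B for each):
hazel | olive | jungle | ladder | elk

The classifier is using: even length.
hazel: Group B (length 5).
olive: Group B (length 5).
jungle: Group A (length 6).
ladder: Group A (length 6).
elk: Group B (length 3).

Group B, Group B, Group A, Group A, Group B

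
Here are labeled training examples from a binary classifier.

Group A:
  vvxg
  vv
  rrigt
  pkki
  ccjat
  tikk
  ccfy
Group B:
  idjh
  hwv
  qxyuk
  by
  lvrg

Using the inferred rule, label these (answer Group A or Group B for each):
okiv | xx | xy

Group B, Group A, Group B

The simplest hypothesis consistent with all the labels is: has a double letter.
okiv: no doubled letter — fails this test, so Group B.
xx: 'xx' doubled — meets the rule, so Group A.
xy: no doubled letter — fails this test, so Group B.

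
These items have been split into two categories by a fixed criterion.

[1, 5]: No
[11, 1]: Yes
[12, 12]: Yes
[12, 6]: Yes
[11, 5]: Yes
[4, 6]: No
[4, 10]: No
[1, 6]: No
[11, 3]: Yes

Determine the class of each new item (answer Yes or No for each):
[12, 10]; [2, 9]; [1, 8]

The distinguishing property — first ≥ 5 — holds for all the 'Yes' cases and none of the 'No' cases.
Yes: [12, 10], since first 12. No: [2, 9], since first 2. No: [1, 8], since first 1.

Yes, No, No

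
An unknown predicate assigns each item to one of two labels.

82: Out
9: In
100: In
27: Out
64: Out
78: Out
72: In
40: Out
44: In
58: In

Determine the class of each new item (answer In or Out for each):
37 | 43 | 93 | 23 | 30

The simplest hypothesis consistent with all the labels is: ≡ 2 (mod 7).
37 — 37 mod 7 = 2, hence In.
43 — 43 mod 7 = 1, hence Out.
93 — 93 mod 7 = 2, hence In.
23 — 23 mod 7 = 2, hence In.
30 — 30 mod 7 = 2, hence In.

In, Out, In, In, In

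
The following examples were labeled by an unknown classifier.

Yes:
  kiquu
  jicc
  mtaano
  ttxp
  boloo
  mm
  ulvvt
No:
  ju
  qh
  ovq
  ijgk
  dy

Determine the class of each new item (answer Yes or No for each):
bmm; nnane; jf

The simplest hypothesis consistent with all the labels is: has a double letter.
bmm → 'mm' doubled → Yes. nnane → 'nn' doubled → Yes. jf → no doubled letter → No.

Yes, Yes, No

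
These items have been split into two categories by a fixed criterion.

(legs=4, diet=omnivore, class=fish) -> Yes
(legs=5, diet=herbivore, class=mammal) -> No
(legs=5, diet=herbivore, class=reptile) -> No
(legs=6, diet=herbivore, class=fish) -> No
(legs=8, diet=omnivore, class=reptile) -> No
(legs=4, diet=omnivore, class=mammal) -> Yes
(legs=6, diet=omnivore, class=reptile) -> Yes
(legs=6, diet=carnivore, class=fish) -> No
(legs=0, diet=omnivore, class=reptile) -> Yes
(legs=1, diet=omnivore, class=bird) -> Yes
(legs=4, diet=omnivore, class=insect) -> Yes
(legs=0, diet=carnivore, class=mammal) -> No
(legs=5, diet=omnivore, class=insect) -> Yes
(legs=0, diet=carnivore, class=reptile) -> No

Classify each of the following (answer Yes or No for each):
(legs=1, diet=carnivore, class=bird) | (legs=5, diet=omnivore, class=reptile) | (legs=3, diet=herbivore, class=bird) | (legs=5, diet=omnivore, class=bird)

No, Yes, No, Yes

The simplest hypothesis consistent with all the labels is: diet is omnivore AND legs ≤ 6.
No: (legs=1, diet=carnivore, class=bird), since diet is carnivore, legs = 1. Yes: (legs=5, diet=omnivore, class=reptile), since diet is omnivore, legs = 5. No: (legs=3, diet=herbivore, class=bird), since diet is herbivore, legs = 3. Yes: (legs=5, diet=omnivore, class=bird), since diet is omnivore, legs = 5.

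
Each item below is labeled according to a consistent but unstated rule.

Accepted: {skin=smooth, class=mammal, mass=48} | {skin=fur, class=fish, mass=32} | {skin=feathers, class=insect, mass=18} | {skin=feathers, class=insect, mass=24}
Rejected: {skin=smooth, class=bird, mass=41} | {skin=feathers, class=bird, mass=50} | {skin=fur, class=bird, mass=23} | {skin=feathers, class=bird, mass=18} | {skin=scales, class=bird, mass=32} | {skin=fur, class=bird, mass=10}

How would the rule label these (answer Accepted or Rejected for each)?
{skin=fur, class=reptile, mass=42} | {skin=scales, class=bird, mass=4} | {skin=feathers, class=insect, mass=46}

Accepted, Rejected, Accepted

Every 'Accepted' example satisfies: class is not bird. None of the 'Rejected' examples do.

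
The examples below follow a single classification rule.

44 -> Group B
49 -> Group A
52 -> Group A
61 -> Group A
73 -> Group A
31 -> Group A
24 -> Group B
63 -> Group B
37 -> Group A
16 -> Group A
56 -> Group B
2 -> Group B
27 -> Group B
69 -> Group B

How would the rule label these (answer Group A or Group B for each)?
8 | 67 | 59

Group B, Group A, Group B

The simplest hypothesis consistent with all the labels is: ≡ 1 (mod 3).
8 — 8 mod 3 = 2, hence Group B.
67 — 67 mod 3 = 1, hence Group A.
59 — 59 mod 3 = 2, hence Group B.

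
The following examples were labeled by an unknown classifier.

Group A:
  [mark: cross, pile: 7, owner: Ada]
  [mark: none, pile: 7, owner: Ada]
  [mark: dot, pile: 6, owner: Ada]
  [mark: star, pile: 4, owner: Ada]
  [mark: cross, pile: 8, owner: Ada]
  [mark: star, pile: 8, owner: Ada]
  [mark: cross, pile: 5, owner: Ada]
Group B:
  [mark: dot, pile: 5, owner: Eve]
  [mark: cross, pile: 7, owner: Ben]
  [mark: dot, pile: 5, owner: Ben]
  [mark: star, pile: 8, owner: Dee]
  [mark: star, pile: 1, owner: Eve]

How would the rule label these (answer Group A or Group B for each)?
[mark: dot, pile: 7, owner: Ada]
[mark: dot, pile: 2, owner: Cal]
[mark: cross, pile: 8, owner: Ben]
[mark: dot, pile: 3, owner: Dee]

Group A, Group B, Group B, Group B

The distinguishing property — owner is Ada — holds for all the 'Group A' cases and none of the 'Group B' cases.
[mark: dot, pile: 7, owner: Ada]: Group A (owner is Ada). [mark: dot, pile: 2, owner: Cal]: Group B (owner is Cal). [mark: cross, pile: 8, owner: Ben]: Group B (owner is Ben). [mark: dot, pile: 3, owner: Dee]: Group B (owner is Dee).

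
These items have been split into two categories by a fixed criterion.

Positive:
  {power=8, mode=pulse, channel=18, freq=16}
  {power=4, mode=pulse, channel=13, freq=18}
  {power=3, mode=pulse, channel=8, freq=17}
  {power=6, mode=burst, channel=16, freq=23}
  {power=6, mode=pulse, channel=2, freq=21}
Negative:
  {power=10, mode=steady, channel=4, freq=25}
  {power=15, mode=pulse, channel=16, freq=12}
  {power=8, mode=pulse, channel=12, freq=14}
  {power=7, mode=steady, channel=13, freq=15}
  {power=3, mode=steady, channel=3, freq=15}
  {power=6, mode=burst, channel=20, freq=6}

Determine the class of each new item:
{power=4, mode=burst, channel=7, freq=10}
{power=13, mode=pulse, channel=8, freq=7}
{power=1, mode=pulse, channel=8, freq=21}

Negative, Negative, Positive

The rule appears to be: freq ≥ 16 AND freq ≤ 23.
{power=4, mode=burst, channel=7, freq=10}: freq = 10 — lacks this property, so Negative.
{power=13, mode=pulse, channel=8, freq=7}: freq = 7 — lacks this property, so Negative.
{power=1, mode=pulse, channel=8, freq=21}: freq = 21 — meets the rule, so Positive.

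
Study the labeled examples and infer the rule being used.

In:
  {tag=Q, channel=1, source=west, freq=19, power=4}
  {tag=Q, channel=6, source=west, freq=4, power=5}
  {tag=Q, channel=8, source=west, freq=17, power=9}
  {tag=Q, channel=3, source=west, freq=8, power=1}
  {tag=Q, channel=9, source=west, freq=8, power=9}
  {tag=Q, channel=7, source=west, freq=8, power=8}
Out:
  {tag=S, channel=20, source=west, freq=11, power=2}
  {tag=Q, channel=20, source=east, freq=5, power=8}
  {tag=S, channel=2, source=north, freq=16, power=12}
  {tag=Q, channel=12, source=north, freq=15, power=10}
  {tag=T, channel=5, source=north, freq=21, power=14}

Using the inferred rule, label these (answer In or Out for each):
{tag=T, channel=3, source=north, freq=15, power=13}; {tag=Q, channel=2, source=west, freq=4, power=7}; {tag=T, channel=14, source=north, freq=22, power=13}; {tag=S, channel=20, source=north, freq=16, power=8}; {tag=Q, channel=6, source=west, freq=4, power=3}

'In' ⟺ tag is Q AND source is west.
Out: {tag=T, channel=3, source=north, freq=15, power=13}, since tag is T, source is north.
In: {tag=Q, channel=2, source=west, freq=4, power=7}, since tag is Q, source is west.
Out: {tag=T, channel=14, source=north, freq=22, power=13}, since tag is T, source is north.
Out: {tag=S, channel=20, source=north, freq=16, power=8}, since tag is S, source is north.
In: {tag=Q, channel=6, source=west, freq=4, power=3}, since tag is Q, source is west.

Out, In, Out, Out, In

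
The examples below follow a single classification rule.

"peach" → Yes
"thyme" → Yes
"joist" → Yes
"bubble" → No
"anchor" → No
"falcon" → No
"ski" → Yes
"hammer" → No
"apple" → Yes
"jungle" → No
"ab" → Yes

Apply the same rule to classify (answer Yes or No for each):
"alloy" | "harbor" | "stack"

All 'Yes' examples share one property — length ≤ 5 — and every 'No' example lacks it.
Yes: "alloy", since length 5.
No: "harbor", since length 6.
Yes: "stack", since length 5.

Yes, No, Yes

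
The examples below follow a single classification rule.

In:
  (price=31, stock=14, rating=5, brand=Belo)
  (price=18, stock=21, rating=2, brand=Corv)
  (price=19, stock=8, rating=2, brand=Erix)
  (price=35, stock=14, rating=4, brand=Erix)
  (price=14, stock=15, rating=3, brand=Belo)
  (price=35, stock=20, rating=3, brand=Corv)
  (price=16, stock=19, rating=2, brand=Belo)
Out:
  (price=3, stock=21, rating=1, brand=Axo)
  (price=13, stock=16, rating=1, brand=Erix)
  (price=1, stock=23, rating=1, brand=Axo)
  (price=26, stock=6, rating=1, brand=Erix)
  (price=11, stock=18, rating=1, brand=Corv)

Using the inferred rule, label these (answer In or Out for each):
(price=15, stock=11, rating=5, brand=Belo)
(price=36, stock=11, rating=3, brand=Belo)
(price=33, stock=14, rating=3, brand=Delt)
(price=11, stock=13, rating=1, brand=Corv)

One predicate separates the groups cleanly: rating ≥ 2.
(price=15, stock=11, rating=5, brand=Belo) → rating = 5 → In. (price=36, stock=11, rating=3, brand=Belo) → rating = 3 → In. (price=33, stock=14, rating=3, brand=Delt) → rating = 3 → In. (price=11, stock=13, rating=1, brand=Corv) → rating = 1 → Out.

In, In, In, Out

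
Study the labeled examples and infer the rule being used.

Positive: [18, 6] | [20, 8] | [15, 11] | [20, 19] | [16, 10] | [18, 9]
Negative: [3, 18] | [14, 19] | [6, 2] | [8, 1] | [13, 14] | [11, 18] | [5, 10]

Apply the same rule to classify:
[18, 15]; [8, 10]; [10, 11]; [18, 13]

A rule that fits every label: first ≥ 15 — true of each 'Positive' example, false of each 'Negative' one.
[18, 15] → first 18 → Positive. [8, 10] → first 8 → Negative. [10, 11] → first 10 → Negative. [18, 13] → first 18 → Positive.

Positive, Negative, Negative, Positive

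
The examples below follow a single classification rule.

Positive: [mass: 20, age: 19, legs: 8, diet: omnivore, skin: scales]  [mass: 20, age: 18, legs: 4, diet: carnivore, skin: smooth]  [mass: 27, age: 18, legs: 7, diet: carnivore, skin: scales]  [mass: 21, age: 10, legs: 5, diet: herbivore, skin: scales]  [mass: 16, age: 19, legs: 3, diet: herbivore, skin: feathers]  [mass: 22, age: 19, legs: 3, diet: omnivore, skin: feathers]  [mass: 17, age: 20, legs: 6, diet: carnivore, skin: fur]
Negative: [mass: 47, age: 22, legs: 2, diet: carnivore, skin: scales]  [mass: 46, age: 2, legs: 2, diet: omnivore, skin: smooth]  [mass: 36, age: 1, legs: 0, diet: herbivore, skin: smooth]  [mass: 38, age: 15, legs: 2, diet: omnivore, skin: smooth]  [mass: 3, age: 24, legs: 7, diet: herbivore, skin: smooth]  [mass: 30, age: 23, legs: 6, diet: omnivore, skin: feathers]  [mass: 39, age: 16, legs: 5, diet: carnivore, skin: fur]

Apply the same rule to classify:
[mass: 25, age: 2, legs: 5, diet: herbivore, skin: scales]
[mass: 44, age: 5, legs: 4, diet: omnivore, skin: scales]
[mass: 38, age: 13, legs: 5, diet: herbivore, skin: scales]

The pattern is that an item is 'Positive' exactly when: age ≤ 20 AND mass ≤ 27.
[mass: 25, age: 2, legs: 5, diet: herbivore, skin: scales] → age = 2, mass = 25 → Positive. [mass: 44, age: 5, legs: 4, diet: omnivore, skin: scales] → age = 5, mass = 44 → Negative. [mass: 38, age: 13, legs: 5, diet: herbivore, skin: scales] → age = 13, mass = 38 → Negative.

Positive, Negative, Negative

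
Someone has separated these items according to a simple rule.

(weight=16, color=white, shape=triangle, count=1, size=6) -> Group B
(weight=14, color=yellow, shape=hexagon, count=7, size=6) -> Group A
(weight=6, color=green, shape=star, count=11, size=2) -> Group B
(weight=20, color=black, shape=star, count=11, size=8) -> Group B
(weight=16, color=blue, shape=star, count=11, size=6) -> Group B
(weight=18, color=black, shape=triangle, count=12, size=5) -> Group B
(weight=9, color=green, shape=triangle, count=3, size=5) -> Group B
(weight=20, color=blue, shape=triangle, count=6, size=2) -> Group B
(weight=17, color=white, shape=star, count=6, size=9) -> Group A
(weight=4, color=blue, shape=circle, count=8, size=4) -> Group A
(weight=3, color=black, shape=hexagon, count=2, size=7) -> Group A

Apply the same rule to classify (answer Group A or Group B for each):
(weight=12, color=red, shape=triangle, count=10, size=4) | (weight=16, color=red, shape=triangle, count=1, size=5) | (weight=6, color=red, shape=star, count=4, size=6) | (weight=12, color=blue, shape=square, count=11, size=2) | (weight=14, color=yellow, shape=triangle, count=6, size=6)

Group B, Group B, Group A, Group B, Group B

'Group A' ⟺ shape is not triangle AND count ≤ 8.
(weight=12, color=red, shape=triangle, count=10, size=4) → shape is triangle, count = 10 → Group B. (weight=16, color=red, shape=triangle, count=1, size=5) → shape is triangle, count = 1 → Group B. (weight=6, color=red, shape=star, count=4, size=6) → shape is star, count = 4 → Group A. (weight=12, color=blue, shape=square, count=11, size=2) → shape is square, count = 11 → Group B. (weight=14, color=yellow, shape=triangle, count=6, size=6) → shape is triangle, count = 6 → Group B.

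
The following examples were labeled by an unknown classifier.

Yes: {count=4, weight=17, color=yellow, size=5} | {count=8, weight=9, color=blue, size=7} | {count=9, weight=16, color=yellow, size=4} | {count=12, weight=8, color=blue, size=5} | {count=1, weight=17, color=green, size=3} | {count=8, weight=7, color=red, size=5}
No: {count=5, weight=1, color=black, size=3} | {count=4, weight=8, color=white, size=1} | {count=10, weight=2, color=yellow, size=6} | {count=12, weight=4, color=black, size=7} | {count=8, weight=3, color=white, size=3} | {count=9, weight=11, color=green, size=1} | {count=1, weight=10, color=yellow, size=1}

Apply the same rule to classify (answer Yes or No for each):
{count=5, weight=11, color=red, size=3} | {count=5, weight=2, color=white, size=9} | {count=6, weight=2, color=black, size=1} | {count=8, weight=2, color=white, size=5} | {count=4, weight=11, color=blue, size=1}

The distinguishing property — weight ≥ 7 AND size ≥ 3 — holds for all the 'Yes' cases and none of the 'No' cases.
{count=5, weight=11, color=red, size=3} — weight = 11, size = 3, hence Yes.
{count=5, weight=2, color=white, size=9} — weight = 2, size = 9, hence No.
{count=6, weight=2, color=black, size=1} — weight = 2, size = 1, hence No.
{count=8, weight=2, color=white, size=5} — weight = 2, size = 5, hence No.
{count=4, weight=11, color=blue, size=1} — weight = 11, size = 1, hence No.

Yes, No, No, No, No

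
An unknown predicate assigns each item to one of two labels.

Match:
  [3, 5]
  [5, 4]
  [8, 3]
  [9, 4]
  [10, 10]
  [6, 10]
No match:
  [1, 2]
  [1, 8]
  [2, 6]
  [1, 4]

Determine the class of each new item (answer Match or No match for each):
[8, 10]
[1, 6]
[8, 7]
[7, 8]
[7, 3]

Match, No match, Match, Match, Match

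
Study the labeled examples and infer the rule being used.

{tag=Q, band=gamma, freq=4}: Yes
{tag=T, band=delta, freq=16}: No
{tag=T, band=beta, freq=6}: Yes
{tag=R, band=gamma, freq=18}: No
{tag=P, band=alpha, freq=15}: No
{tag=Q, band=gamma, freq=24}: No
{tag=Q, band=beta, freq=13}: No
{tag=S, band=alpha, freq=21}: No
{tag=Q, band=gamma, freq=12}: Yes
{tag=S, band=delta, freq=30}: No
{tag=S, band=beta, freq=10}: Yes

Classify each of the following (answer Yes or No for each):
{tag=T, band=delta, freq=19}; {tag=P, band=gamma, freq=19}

No, No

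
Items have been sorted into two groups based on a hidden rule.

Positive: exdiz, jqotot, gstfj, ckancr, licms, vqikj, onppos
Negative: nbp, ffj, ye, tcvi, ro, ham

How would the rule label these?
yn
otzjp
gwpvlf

Negative, Positive, Positive

The simplest hypothesis consistent with all the labels is: length ≥ 5.
yn: length 2 — doesn't match, so Negative. otzjp: length 5 — satisfies this, so Positive. gwpvlf: length 6 — satisfies this, so Positive.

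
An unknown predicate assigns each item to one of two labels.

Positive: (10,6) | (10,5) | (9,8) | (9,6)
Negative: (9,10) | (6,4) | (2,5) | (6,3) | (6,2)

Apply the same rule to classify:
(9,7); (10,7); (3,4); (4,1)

Positive, Positive, Negative, Negative

The rule appears to be: first > second AND sum ≥ 15.
(9,7) → 9 > 7, 9+7 = 16 → Positive. (10,7) → 10 > 7, 10+7 = 17 → Positive. (3,4) → 3 < 4, 3+4 = 7 → Negative. (4,1) → 4 > 1, 4+1 = 5 → Negative.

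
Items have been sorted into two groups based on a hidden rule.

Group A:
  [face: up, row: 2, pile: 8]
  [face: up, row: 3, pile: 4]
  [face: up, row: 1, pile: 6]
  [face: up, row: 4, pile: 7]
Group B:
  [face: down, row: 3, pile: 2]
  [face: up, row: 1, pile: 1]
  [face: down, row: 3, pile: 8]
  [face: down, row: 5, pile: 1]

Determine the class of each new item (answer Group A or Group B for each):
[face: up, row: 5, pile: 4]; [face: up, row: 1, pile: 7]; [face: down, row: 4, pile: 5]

All 'Group A' examples share one property — face is up AND pile ≥ 2 — and every 'Group B' example lacks it.
[face: up, row: 5, pile: 4]: face is up, pile = 4, checks out → Group A. [face: up, row: 1, pile: 7]: face is up, pile = 7, checks out → Group A. [face: down, row: 4, pile: 5]: face is down, pile = 5, lacks this property → Group B.

Group A, Group A, Group B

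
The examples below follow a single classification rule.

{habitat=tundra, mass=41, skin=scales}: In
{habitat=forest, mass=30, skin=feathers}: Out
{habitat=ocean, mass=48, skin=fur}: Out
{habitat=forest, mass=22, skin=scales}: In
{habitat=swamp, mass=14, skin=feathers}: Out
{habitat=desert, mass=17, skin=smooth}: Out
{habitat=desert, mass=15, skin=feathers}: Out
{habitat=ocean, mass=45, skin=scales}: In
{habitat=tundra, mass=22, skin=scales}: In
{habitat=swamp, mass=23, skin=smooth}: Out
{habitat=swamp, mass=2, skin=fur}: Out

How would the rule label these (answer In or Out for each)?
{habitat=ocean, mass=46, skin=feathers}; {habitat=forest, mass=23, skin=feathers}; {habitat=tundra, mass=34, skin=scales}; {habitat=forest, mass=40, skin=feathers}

One predicate separates the groups cleanly: skin is scales.
Out: {habitat=ocean, mass=46, skin=feathers}, since skin is feathers.
Out: {habitat=forest, mass=23, skin=feathers}, since skin is feathers.
In: {habitat=tundra, mass=34, skin=scales}, since skin is scales.
Out: {habitat=forest, mass=40, skin=feathers}, since skin is feathers.

Out, Out, In, Out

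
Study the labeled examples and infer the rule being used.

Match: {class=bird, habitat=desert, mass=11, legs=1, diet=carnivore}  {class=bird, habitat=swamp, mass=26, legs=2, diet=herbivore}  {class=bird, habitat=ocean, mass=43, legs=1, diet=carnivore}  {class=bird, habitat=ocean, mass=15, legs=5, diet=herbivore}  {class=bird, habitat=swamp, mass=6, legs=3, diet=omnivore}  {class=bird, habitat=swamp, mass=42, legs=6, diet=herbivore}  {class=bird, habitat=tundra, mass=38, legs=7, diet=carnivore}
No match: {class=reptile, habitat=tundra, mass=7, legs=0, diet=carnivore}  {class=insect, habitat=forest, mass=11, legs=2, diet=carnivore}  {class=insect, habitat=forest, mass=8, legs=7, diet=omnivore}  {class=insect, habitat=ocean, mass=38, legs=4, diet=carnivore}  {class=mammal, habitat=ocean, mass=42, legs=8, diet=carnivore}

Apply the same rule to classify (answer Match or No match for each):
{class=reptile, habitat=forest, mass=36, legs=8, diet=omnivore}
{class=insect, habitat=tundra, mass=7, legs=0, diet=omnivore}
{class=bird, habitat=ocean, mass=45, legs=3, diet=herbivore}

No match, No match, Match

Every 'Match' example satisfies: class is bird. None of the 'No match' examples do.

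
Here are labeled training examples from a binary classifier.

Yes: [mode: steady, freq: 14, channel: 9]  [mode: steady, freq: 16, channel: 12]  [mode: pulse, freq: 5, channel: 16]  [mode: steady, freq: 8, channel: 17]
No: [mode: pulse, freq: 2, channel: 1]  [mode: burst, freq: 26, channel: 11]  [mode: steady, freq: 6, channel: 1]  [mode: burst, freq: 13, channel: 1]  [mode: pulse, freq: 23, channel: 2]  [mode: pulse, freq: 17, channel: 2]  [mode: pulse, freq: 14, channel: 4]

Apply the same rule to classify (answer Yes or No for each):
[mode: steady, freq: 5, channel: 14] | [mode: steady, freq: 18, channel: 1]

The distinguishing property — freq ≤ 16 AND channel ≥ 9 — holds for all the 'Yes' cases and none of the 'No' cases.

Yes, No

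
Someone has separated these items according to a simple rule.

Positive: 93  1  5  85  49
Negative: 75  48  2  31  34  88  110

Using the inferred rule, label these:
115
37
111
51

Negative, Positive, Negative, Negative

A rule that fits every label: ≡ 1 (mod 4) — true of each 'Positive' example, false of each 'Negative' one.
115 — 115 mod 4 = 3, hence Negative. 37 — 37 mod 4 = 1, hence Positive. 111 — 111 mod 4 = 3, hence Negative. 51 — 51 mod 4 = 3, hence Negative.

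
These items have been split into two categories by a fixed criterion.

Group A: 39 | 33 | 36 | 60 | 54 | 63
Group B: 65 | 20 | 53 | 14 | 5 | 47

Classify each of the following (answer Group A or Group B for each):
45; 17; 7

Group A, Group B, Group B

All 'Group A' examples share one property — multiple of 3 — and every 'Group B' example lacks it.
Group A: 45, since 45 = 3·15. Group B: 17, since 17 = 3·5 + 2. Group B: 7, since 7 = 3·2 + 1.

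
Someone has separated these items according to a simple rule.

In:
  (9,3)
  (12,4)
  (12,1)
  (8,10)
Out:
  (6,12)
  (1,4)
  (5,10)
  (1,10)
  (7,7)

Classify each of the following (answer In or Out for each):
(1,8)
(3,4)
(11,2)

Out, Out, In

The rule appears to be: first ≥ 8.
(1,8): first 1 — doesn't match, so Out. (3,4): first 3 — doesn't match, so Out. (11,2): first 11 — passes, so In.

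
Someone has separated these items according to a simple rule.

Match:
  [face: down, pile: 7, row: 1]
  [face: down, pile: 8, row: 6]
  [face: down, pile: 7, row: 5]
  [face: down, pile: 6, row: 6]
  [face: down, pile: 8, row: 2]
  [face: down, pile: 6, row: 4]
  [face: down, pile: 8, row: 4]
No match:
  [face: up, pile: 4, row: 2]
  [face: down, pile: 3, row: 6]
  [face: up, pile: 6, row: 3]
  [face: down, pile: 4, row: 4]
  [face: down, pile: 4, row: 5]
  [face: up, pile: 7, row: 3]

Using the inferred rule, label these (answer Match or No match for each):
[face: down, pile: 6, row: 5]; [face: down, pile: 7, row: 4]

Match, Match

'Match' ⟺ face is down AND pile ≥ 6.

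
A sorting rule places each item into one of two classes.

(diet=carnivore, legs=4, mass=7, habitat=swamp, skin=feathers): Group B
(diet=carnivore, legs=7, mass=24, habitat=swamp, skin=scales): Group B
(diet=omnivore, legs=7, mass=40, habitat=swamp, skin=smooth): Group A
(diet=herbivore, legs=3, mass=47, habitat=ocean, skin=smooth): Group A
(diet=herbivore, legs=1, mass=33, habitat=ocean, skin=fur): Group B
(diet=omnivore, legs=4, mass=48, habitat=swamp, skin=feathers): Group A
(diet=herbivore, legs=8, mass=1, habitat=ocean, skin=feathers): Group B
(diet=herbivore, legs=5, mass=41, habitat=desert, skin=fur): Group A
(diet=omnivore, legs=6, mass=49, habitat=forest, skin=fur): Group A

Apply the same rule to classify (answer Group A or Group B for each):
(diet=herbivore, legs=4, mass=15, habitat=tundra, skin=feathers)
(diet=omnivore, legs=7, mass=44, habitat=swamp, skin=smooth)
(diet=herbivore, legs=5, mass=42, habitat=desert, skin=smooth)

Group B, Group A, Group A

Rule: mass ≥ 40. This holds for each 'Group A' example and fails for each 'Group B' one.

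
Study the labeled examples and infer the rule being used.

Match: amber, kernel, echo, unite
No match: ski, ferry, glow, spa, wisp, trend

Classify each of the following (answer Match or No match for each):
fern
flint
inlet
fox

No match, No match, Match, No match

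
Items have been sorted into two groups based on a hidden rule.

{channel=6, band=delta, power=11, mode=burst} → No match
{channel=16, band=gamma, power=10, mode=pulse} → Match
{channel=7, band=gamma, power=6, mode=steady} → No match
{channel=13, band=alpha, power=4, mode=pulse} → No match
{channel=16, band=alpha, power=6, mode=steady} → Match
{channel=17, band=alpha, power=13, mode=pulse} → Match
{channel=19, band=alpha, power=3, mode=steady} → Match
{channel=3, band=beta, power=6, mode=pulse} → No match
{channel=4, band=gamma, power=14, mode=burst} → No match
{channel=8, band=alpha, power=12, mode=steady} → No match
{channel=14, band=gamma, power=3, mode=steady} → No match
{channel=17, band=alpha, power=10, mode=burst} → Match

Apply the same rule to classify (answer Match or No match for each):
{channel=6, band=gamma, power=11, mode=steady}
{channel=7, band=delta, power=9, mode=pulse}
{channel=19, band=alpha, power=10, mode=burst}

No match, No match, Match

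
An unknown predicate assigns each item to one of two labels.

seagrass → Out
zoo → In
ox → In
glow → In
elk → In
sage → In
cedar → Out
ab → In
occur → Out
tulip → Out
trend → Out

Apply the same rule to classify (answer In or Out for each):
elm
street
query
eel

In, Out, Out, In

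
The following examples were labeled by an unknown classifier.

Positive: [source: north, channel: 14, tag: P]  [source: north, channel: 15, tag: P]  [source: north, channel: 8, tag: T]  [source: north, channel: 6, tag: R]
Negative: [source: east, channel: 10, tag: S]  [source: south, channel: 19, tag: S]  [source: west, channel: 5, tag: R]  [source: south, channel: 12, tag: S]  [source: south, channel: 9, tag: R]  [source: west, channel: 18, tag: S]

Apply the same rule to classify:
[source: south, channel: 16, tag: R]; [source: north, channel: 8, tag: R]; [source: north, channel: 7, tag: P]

The pattern is that an item is 'Positive' exactly when: source is north.
[source: south, channel: 16, tag: R]: source is south, doesn't qualify → Negative.
[source: north, channel: 8, tag: R]: source is north, fits → Positive.
[source: north, channel: 7, tag: P]: source is north, fits → Positive.

Negative, Positive, Positive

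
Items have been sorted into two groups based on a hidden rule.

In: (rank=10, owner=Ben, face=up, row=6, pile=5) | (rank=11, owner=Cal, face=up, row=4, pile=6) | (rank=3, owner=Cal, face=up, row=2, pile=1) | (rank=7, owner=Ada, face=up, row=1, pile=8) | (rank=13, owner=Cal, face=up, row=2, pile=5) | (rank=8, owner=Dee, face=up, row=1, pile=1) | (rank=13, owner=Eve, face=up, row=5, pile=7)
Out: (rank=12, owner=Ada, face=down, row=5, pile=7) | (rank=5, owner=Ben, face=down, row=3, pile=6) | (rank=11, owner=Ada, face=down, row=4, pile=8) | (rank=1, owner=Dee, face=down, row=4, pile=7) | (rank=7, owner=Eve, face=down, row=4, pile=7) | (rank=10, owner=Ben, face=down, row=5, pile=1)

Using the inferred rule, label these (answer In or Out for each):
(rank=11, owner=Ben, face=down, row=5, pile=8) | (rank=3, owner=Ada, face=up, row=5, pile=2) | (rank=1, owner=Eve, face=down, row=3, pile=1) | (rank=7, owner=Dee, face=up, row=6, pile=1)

Out, In, Out, In

The distinguishing property — face is up — holds for all the 'In' cases and none of the 'Out' cases.
(rank=11, owner=Ben, face=down, row=5, pile=8) → face is down → Out. (rank=3, owner=Ada, face=up, row=5, pile=2) → face is up → In. (rank=1, owner=Eve, face=down, row=3, pile=1) → face is down → Out. (rank=7, owner=Dee, face=up, row=6, pile=1) → face is up → In.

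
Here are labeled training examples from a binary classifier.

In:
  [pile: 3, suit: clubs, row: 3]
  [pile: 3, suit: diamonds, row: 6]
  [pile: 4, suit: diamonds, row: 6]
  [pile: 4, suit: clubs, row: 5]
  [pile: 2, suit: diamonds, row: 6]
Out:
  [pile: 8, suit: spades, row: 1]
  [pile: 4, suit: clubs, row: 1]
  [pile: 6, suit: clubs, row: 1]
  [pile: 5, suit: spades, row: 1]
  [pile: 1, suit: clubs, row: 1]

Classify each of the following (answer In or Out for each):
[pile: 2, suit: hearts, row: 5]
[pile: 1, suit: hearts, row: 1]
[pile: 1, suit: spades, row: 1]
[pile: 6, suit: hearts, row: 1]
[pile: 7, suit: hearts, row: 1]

In, Out, Out, Out, Out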